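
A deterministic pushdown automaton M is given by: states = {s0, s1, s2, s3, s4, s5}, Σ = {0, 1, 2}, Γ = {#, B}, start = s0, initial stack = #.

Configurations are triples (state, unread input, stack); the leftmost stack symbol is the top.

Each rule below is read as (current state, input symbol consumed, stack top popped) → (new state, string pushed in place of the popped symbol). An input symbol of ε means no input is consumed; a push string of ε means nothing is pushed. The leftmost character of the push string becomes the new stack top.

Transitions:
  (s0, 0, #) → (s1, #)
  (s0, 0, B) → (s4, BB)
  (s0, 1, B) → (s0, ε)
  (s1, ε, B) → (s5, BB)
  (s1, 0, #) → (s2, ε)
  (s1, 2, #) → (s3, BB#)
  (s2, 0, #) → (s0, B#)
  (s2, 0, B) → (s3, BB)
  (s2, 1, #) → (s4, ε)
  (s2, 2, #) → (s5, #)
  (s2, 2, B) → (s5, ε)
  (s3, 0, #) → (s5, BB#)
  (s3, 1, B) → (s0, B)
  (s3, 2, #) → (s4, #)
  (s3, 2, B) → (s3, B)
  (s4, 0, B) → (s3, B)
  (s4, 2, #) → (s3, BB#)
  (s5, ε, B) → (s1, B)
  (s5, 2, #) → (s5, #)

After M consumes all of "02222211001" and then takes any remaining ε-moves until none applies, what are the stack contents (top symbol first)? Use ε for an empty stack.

(s0, 02222211001, #) ⊢ (s1, 2222211001, #) ⊢ (s3, 222211001, BB#) ⊢ (s3, 22211001, BB#) ⊢ (s3, 2211001, BB#) ⊢ (s3, 211001, BB#) ⊢ (s3, 11001, BB#) ⊢ (s0, 1001, BB#) ⊢ (s0, 001, B#) ⊢ (s4, 01, BB#) ⊢ (s3, 1, BB#) ⊢ (s0, ε, BB#)
All input consumed in state s0 with stack BB#.

BB#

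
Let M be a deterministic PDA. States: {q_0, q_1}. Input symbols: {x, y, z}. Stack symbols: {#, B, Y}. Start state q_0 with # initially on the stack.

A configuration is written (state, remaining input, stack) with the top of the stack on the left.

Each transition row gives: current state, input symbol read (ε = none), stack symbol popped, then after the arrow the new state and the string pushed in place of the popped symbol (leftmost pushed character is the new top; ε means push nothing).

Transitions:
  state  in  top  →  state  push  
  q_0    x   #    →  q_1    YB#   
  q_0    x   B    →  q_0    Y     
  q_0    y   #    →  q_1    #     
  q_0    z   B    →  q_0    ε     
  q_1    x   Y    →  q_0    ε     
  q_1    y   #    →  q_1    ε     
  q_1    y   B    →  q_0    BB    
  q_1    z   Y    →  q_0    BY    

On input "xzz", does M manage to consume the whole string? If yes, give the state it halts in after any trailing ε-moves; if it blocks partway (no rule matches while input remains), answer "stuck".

(q_0, xzz, #)
  read x, top #: go to q_1, push YB# → (q_1, zz, YB#)
  read z, top Y: go to q_0, push BY → (q_0, z, BYB#)
  read z, top B: go to q_0, push ε → (q_0, ε, YB#)
All input consumed; M is in state q_0.

q_0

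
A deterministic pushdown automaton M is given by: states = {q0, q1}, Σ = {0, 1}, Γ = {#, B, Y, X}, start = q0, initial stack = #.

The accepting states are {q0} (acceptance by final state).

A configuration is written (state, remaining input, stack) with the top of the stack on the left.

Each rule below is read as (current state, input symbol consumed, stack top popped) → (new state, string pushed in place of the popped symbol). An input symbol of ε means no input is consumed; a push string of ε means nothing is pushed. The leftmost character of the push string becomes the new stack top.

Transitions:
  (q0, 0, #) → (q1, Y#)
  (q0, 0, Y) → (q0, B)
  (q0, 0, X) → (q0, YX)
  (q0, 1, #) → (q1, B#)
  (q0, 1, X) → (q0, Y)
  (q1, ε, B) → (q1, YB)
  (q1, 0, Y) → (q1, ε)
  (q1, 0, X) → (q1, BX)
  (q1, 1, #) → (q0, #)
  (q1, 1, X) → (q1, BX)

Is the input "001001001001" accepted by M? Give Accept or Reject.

(q0, 001001001001, #) ⊢ (q1, 01001001001, Y#) ⊢ (q1, 1001001001, #) ⊢ (q0, 001001001, #) ⊢ (q1, 01001001, Y#) ⊢ (q1, 1001001, #) ⊢ (q0, 001001, #) ⊢ (q1, 01001, Y#) ⊢ (q1, 1001, #) ⊢ (q0, 001, #) ⊢ (q1, 01, Y#) ⊢ (q1, 1, #) ⊢ (q0, ε, #)
All input consumed; state q0 ∈ F.

Accept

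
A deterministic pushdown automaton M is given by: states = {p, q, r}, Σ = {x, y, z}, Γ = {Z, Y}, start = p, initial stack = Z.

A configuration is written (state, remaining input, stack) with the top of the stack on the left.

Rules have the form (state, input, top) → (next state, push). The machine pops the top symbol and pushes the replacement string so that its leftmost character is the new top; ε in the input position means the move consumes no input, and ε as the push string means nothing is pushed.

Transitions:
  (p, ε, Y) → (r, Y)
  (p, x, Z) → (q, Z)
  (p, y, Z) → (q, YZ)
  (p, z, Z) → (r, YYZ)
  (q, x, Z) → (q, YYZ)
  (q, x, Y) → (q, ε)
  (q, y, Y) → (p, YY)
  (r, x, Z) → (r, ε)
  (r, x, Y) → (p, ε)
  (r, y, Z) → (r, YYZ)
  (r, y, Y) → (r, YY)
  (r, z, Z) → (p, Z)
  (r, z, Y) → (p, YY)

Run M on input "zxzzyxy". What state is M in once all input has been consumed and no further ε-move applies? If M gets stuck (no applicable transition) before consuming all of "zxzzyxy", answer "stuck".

r

(p, zxzzyxy, Z)
  read z, top Z: go to r, push YYZ → (r, xzzyxy, YYZ)
  read x, top Y: go to p, push ε → (p, zzyxy, YZ)
  ε-move, top Y: go to r, push Y → (r, zzyxy, YZ)
  read z, top Y: go to p, push YY → (p, zyxy, YYZ)
  ε-move, top Y: go to r, push Y → (r, zyxy, YYZ)
  read z, top Y: go to p, push YY → (p, yxy, YYYZ)
  ε-move, top Y: go to r, push Y → (r, yxy, YYYZ)
  read y, top Y: go to r, push YY → (r, xy, YYYYZ)
  read x, top Y: go to p, push ε → (p, y, YYYZ)
  ε-move, top Y: go to r, push Y → (r, y, YYYZ)
  read y, top Y: go to r, push YY → (r, ε, YYYYZ)
All input consumed; M is in state r.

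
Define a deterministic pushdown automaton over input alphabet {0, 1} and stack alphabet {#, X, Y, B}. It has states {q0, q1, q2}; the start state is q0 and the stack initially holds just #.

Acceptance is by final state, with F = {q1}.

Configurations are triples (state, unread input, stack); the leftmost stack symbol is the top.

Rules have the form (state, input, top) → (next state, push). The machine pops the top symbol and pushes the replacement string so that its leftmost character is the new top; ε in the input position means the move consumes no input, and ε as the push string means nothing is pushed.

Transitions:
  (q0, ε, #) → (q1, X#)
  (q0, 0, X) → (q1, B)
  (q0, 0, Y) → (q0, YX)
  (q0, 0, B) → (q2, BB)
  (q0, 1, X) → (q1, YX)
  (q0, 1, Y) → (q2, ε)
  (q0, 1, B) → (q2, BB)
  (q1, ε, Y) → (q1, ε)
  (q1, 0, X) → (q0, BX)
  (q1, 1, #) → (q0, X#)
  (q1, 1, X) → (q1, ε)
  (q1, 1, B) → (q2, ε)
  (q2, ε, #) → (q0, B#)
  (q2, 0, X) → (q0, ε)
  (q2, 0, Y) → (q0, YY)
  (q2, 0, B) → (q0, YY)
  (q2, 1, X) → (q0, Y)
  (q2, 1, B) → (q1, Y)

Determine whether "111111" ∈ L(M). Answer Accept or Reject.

Accept

(q0, 111111, #)
  ε-move, top #: go to q1, push X# → (q1, 111111, X#)
  read 1, top X: go to q1, push ε → (q1, 11111, #)
  read 1, top #: go to q0, push X# → (q0, 1111, X#)
  read 1, top X: go to q1, push YX → (q1, 111, YX#)
  ε-move, top Y: go to q1, push ε → (q1, 111, X#)
  read 1, top X: go to q1, push ε → (q1, 11, #)
  read 1, top #: go to q0, push X# → (q0, 1, X#)
  read 1, top X: go to q1, push YX → (q1, ε, YX#)
All input consumed; state q1 ∈ F.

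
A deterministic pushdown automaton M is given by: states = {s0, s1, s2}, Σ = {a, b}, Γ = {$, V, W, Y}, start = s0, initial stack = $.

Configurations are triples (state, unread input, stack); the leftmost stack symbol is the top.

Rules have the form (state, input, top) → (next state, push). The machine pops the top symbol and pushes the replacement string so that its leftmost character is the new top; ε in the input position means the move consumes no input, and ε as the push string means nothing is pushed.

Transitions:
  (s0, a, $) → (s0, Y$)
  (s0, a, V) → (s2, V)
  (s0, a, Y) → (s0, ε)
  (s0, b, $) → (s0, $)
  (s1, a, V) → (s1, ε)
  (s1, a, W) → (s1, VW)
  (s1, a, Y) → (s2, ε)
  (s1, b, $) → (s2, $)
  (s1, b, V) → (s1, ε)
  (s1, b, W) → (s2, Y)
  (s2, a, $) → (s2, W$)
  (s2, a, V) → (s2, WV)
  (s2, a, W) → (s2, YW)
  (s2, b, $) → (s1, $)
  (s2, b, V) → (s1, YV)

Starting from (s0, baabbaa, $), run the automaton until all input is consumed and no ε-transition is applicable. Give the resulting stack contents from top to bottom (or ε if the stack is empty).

$

(s0, baabbaa, $)
  read b, top $: go to s0, push $ → (s0, aabbaa, $)
  read a, top $: go to s0, push Y$ → (s0, abbaa, Y$)
  read a, top Y: go to s0, push ε → (s0, bbaa, $)
  read b, top $: go to s0, push $ → (s0, baa, $)
  read b, top $: go to s0, push $ → (s0, aa, $)
  read a, top $: go to s0, push Y$ → (s0, a, Y$)
  read a, top Y: go to s0, push ε → (s0, ε, $)
All input consumed in state s0 with stack $.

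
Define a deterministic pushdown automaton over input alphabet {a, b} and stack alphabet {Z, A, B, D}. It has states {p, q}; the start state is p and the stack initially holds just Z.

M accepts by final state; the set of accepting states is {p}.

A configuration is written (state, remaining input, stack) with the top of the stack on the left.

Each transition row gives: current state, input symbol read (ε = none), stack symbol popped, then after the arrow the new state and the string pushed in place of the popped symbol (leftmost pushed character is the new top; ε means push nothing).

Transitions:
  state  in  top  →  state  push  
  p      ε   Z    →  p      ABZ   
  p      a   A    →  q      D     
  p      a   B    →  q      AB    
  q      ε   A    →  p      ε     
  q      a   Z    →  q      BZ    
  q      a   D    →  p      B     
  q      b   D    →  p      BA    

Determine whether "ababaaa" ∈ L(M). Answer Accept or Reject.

(p, ababaaa, Z) ⊢ (p, ababaaa, ABZ) ⊢ (q, babaaa, DBZ) ⊢ (p, abaaa, BABZ) ⊢ (q, baaa, ABABZ) ⊢ (p, baaa, BABZ)
No transition applies at (p, baaa, BABZ); input not fully consumed.

Reject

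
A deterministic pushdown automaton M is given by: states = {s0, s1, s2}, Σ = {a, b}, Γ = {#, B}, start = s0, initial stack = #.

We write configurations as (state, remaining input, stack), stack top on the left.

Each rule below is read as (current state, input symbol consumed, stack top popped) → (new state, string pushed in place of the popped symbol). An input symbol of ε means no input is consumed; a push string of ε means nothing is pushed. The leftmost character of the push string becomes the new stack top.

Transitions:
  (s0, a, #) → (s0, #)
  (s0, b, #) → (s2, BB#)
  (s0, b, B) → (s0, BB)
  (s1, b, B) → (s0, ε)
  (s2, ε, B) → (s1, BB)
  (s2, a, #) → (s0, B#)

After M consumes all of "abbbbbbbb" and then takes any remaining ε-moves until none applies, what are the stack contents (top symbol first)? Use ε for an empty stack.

BBBBBBBB#

(s0, abbbbbbbb, #)
  read a, top #: go to s0, push # → (s0, bbbbbbbb, #)
  read b, top #: go to s2, push BB# → (s2, bbbbbbb, BB#)
  ε-move, top B: go to s1, push BB → (s1, bbbbbbb, BBB#)
  read b, top B: go to s0, push ε → (s0, bbbbbb, BB#)
  read b, top B: go to s0, push BB → (s0, bbbbb, BBB#)
  read b, top B: go to s0, push BB → (s0, bbbb, BBBB#)
  read b, top B: go to s0, push BB → (s0, bbb, BBBBB#)
  read b, top B: go to s0, push BB → (s0, bb, BBBBBB#)
  read b, top B: go to s0, push BB → (s0, b, BBBBBBB#)
  read b, top B: go to s0, push BB → (s0, ε, BBBBBBBB#)
All input consumed in state s0 with stack BBBBBBBB#.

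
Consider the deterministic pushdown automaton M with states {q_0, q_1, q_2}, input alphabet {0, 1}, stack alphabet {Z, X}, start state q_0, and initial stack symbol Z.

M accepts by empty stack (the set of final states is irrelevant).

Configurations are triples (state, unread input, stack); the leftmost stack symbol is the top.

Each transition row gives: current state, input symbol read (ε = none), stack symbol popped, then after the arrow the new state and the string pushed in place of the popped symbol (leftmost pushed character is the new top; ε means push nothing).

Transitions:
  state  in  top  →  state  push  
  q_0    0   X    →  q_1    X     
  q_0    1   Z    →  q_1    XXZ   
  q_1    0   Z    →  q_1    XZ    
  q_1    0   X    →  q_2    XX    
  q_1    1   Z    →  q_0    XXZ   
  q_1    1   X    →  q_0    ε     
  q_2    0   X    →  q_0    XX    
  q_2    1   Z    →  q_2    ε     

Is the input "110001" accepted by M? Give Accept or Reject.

Reject

(q_0, 110001, Z)
  read 1, top Z: go to q_1, push XXZ → (q_1, 10001, XXZ)
  read 1, top X: go to q_0, push ε → (q_0, 0001, XZ)
  read 0, top X: go to q_1, push X → (q_1, 001, XZ)
  read 0, top X: go to q_2, push XX → (q_2, 01, XXZ)
  read 0, top X: go to q_0, push XX → (q_0, 1, XXXZ)
No transition applies at (q_0, 1, XXXZ); input not fully consumed.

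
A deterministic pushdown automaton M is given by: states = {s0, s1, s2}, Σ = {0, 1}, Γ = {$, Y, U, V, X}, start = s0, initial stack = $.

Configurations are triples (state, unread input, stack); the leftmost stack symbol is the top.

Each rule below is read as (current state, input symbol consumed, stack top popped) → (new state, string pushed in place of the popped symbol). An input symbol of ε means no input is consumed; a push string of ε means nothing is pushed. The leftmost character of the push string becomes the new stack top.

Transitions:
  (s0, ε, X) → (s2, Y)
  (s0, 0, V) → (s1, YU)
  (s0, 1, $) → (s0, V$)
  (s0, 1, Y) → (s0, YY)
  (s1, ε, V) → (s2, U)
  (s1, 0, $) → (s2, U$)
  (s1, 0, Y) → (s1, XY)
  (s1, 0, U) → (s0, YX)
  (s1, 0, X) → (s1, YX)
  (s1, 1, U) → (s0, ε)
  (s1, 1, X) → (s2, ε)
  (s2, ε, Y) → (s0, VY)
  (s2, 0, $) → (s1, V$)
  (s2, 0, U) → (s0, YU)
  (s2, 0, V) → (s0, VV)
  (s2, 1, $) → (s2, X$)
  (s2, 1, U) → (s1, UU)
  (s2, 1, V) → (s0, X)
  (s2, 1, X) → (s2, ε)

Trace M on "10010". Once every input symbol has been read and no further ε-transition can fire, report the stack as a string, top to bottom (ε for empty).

YUYU$

(s0, 10010, $)
  read 1, top $: go to s0, push V$ → (s0, 0010, V$)
  read 0, top V: go to s1, push YU → (s1, 010, YU$)
  read 0, top Y: go to s1, push XY → (s1, 10, XYU$)
  read 1, top X: go to s2, push ε → (s2, 0, YU$)
  ε-move, top Y: go to s0, push VY → (s0, 0, VYU$)
  read 0, top V: go to s1, push YU → (s1, ε, YUYU$)
All input consumed in state s1 with stack YUYU$.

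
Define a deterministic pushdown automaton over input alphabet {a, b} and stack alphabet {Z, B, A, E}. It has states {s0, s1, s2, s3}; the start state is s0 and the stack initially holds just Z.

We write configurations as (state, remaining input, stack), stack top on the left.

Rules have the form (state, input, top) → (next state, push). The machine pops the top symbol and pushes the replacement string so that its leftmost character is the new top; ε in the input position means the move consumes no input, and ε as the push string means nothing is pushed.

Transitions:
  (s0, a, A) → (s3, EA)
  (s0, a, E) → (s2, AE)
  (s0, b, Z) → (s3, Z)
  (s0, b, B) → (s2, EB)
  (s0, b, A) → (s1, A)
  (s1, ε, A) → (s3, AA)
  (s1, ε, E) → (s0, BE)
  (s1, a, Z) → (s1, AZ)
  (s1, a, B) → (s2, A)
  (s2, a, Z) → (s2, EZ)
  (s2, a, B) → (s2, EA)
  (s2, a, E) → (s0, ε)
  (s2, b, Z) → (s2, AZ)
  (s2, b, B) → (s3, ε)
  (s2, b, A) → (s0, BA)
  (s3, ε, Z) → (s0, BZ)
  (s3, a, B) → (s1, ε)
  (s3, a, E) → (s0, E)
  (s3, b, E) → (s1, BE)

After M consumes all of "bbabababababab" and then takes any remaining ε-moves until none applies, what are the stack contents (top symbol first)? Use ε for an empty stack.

(s0, bbabababababab, Z) ⊢ (s3, babababababab, Z) ⊢ (s0, babababababab, BZ) ⊢ (s2, abababababab, EBZ) ⊢ (s0, bababababab, BZ) ⊢ (s2, ababababab, EBZ) ⊢ (s0, babababab, BZ) ⊢ (s2, abababab, EBZ) ⊢ (s0, bababab, BZ) ⊢ (s2, ababab, EBZ) ⊢ (s0, babab, BZ) ⊢ (s2, abab, EBZ) ⊢ (s0, bab, BZ) ⊢ (s2, ab, EBZ) ⊢ (s0, b, BZ) ⊢ (s2, ε, EBZ)
All input consumed in state s2 with stack EBZ.

EBZ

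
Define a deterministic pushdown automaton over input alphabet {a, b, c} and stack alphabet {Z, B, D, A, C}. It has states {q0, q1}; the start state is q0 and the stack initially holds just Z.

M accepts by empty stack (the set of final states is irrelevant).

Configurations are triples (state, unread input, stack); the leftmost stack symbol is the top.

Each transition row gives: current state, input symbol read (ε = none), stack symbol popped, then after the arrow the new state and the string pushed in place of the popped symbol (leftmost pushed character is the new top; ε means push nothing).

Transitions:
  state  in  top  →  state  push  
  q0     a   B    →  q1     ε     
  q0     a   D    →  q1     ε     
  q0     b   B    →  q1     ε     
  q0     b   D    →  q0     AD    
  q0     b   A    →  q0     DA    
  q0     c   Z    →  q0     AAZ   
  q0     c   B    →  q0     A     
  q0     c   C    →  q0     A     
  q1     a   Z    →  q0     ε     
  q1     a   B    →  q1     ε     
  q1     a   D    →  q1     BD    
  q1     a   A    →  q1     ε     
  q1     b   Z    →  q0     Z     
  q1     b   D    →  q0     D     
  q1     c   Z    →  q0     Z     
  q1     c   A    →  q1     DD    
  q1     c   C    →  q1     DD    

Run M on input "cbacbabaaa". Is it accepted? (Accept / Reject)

(q0, cbacbabaaa, Z) ⊢ (q0, bacbabaaa, AAZ) ⊢ (q0, acbabaaa, DAAZ) ⊢ (q1, cbabaaa, AAZ) ⊢ (q1, babaaa, DDAZ) ⊢ (q0, abaaa, DDAZ) ⊢ (q1, baaa, DAZ) ⊢ (q0, aaa, DAZ) ⊢ (q1, aa, AZ) ⊢ (q1, a, Z) ⊢ (q0, ε, ε)
All input consumed and the stack is empty.

Accept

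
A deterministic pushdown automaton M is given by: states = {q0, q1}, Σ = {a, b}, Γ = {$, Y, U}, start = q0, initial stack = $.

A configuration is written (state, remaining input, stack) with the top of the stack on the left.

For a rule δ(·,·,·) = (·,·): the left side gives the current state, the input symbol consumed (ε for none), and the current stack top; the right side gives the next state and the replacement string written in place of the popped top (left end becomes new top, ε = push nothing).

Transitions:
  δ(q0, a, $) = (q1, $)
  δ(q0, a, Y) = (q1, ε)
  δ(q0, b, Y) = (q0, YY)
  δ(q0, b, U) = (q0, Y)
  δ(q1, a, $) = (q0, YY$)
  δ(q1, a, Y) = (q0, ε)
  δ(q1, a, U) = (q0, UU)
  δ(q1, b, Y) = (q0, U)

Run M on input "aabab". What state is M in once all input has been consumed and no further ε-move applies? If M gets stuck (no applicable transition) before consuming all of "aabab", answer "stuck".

(q0, aabab, $)
  read a, top $: go to q1, push $ → (q1, abab, $)
  read a, top $: go to q0, push YY$ → (q0, bab, YY$)
  read b, top Y: go to q0, push YY → (q0, ab, YYY$)
  read a, top Y: go to q1, push ε → (q1, b, YY$)
  read b, top Y: go to q0, push U → (q0, ε, UY$)
All input consumed; M is in state q0.

q0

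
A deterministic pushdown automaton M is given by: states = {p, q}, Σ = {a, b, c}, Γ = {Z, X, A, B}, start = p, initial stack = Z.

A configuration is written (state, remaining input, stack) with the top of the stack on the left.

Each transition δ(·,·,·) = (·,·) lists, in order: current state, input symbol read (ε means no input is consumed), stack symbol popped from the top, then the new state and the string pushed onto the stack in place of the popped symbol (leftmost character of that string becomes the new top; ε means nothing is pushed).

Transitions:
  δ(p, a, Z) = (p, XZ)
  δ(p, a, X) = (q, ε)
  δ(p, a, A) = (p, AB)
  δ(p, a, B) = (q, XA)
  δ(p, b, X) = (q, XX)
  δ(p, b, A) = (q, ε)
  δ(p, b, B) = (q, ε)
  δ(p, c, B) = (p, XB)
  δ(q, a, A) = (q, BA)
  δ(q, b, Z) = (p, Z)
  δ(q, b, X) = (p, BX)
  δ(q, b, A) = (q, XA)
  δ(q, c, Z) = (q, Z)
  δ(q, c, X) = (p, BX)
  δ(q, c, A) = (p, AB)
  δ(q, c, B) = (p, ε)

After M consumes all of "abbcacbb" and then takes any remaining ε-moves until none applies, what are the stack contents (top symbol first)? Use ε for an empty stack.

(p, abbcacbb, Z)
  read a, top Z: go to p, push XZ → (p, bbcacbb, XZ)
  read b, top X: go to q, push XX → (q, bcacbb, XXZ)
  read b, top X: go to p, push BX → (p, cacbb, BXXZ)
  read c, top B: go to p, push XB → (p, acbb, XBXXZ)
  read a, top X: go to q, push ε → (q, cbb, BXXZ)
  read c, top B: go to p, push ε → (p, bb, XXZ)
  read b, top X: go to q, push XX → (q, b, XXXZ)
  read b, top X: go to p, push BX → (p, ε, BXXXZ)
All input consumed in state p with stack BXXXZ.

BXXXZ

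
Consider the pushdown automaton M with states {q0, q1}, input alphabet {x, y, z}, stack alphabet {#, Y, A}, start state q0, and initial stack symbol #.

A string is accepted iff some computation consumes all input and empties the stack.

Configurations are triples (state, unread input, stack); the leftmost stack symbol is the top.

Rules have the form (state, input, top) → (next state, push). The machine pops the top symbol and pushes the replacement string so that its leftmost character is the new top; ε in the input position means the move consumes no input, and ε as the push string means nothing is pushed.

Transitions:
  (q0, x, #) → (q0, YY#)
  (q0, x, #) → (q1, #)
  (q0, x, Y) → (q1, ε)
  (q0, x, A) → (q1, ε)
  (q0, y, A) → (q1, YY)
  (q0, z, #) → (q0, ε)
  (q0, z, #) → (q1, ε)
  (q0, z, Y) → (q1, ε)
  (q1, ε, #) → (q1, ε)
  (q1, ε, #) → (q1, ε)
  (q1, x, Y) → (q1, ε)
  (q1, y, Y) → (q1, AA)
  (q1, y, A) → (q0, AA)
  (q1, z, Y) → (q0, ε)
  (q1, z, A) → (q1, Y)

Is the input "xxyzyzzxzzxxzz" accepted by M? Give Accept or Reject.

One accepting computation: (q0, xxyzyzzxzzxxzz, #) ⊢ (q0, xyzyzzxzzxxzz, YY#) ⊢ (q1, yzyzzxzzxxzz, Y#) ⊢ (q1, zyzzxzzxxzz, AA#) ⊢ (q1, yzzxzzxxzz, YA#) ⊢ (q1, zzxzzxxzz, AAA#) ⊢ (q1, zxzzxxzz, YAA#) ⊢ (q0, xzzxxzz, AA#) ⊢ (q1, zzxxzz, A#) ⊢ (q1, zxxzz, Y#) ⊢ (q0, xxzz, #) ⊢ (q0, xzz, YY#) ⊢ (q1, zz, Y#) ⊢ (q0, z, #) ⊢ (q0, ε, ε)
All input consumed and the stack is empty.

Accept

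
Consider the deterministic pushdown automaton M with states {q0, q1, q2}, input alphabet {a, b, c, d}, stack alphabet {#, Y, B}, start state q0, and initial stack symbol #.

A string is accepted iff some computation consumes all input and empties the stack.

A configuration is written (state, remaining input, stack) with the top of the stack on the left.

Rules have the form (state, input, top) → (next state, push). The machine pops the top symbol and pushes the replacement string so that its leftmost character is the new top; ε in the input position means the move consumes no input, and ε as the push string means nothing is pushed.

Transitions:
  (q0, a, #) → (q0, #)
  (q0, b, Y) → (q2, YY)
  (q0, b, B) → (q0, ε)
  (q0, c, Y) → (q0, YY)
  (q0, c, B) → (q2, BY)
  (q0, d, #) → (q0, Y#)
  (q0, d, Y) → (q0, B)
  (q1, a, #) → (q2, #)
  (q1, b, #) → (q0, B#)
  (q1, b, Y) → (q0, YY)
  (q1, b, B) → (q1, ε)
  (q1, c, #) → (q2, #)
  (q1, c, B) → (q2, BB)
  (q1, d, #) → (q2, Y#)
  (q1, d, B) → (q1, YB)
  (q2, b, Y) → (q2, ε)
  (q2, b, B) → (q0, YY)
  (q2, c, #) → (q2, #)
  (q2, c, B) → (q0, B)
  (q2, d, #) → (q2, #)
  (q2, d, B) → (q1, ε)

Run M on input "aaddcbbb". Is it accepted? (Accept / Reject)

(q0, aaddcbbb, #)
  read a, top #: go to q0, push # → (q0, addcbbb, #)
  read a, top #: go to q0, push # → (q0, ddcbbb, #)
  read d, top #: go to q0, push Y# → (q0, dcbbb, Y#)
  read d, top Y: go to q0, push B → (q0, cbbb, B#)
  read c, top B: go to q2, push BY → (q2, bbb, BY#)
  read b, top B: go to q0, push YY → (q0, bb, YYY#)
  read b, top Y: go to q2, push YY → (q2, b, YYYY#)
  read b, top Y: go to q2, push ε → (q2, ε, YYY#)
All input consumed; stack is YYY#, not empty, and no further ε-move applies.

Reject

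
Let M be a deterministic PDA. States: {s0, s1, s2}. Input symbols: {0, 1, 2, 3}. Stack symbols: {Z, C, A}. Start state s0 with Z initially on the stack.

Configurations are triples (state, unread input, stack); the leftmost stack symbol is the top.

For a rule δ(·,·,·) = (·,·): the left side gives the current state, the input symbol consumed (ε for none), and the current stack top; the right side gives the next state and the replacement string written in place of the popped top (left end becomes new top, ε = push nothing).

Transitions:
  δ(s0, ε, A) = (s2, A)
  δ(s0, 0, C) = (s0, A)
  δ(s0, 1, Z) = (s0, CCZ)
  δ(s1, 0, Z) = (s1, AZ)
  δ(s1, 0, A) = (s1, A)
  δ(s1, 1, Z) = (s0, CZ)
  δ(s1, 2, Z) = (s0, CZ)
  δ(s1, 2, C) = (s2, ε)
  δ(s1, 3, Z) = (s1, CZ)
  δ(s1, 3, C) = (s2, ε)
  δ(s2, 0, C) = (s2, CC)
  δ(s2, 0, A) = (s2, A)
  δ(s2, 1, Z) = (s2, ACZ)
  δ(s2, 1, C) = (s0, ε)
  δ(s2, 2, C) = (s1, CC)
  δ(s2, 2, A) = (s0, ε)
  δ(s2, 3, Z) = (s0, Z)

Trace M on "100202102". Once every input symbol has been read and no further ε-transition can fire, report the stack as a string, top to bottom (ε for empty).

CZ

(s0, 100202102, Z)
  read 1, top Z: go to s0, push CCZ → (s0, 00202102, CCZ)
  read 0, top C: go to s0, push A → (s0, 0202102, ACZ)
  ε-move, top A: go to s2, push A → (s2, 0202102, ACZ)
  read 0, top A: go to s2, push A → (s2, 202102, ACZ)
  read 2, top A: go to s0, push ε → (s0, 02102, CZ)
  read 0, top C: go to s0, push A → (s0, 2102, AZ)
  ε-move, top A: go to s2, push A → (s2, 2102, AZ)
  read 2, top A: go to s0, push ε → (s0, 102, Z)
  read 1, top Z: go to s0, push CCZ → (s0, 02, CCZ)
  read 0, top C: go to s0, push A → (s0, 2, ACZ)
  ε-move, top A: go to s2, push A → (s2, 2, ACZ)
  read 2, top A: go to s0, push ε → (s0, ε, CZ)
All input consumed in state s0 with stack CZ.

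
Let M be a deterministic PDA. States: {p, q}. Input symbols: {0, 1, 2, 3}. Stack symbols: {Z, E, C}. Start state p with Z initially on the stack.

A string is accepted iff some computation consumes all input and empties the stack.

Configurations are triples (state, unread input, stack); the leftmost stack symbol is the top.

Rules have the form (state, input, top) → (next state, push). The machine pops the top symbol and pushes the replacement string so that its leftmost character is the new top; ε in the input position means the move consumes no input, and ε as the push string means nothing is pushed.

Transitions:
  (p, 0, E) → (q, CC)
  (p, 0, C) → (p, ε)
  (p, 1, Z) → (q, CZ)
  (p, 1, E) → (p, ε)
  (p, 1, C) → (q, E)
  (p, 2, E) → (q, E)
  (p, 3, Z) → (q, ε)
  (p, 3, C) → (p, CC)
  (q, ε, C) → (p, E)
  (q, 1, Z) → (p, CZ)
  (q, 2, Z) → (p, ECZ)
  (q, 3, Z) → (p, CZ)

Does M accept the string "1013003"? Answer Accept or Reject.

Accept

(p, 1013003, Z)
  read 1, top Z: go to q, push CZ → (q, 013003, CZ)
  ε-move, top C: go to p, push E → (p, 013003, EZ)
  read 0, top E: go to q, push CC → (q, 13003, CCZ)
  ε-move, top C: go to p, push E → (p, 13003, ECZ)
  read 1, top E: go to p, push ε → (p, 3003, CZ)
  read 3, top C: go to p, push CC → (p, 003, CCZ)
  read 0, top C: go to p, push ε → (p, 03, CZ)
  read 0, top C: go to p, push ε → (p, 3, Z)
  read 3, top Z: go to q, push ε → (q, ε, ε)
All input consumed and the stack is empty.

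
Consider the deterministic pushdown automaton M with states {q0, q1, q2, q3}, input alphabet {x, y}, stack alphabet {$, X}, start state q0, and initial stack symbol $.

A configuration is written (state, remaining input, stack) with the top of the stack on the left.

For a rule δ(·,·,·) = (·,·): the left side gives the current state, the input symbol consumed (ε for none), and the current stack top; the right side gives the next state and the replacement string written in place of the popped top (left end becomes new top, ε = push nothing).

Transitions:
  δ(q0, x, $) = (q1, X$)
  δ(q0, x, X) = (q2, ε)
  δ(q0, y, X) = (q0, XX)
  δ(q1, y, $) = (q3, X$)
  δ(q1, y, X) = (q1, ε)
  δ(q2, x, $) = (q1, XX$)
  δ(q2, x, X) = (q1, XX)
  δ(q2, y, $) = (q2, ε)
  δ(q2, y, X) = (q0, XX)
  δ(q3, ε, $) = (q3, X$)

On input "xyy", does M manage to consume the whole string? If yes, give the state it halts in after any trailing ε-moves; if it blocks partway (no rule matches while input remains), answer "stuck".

(q0, xyy, $)
  read x, top $: go to q1, push X$ → (q1, yy, X$)
  read y, top X: go to q1, push ε → (q1, y, $)
  read y, top $: go to q3, push X$ → (q3, ε, X$)
All input consumed; M is in state q3.

q3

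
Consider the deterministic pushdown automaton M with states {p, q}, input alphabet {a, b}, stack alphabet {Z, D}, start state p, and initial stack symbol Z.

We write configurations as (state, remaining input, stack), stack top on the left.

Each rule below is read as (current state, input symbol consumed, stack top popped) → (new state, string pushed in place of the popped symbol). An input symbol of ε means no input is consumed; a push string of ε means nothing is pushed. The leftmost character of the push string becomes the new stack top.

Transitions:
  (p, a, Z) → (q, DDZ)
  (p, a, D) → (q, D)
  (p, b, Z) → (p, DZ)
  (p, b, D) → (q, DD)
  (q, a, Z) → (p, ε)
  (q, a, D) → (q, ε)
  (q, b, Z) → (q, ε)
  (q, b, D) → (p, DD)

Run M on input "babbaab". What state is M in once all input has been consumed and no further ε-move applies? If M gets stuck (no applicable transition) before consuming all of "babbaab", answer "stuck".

p

(p, babbaab, Z)
  read b, top Z: go to p, push DZ → (p, abbaab, DZ)
  read a, top D: go to q, push D → (q, bbaab, DZ)
  read b, top D: go to p, push DD → (p, baab, DDZ)
  read b, top D: go to q, push DD → (q, aab, DDDZ)
  read a, top D: go to q, push ε → (q, ab, DDZ)
  read a, top D: go to q, push ε → (q, b, DZ)
  read b, top D: go to p, push DD → (p, ε, DDZ)
All input consumed; M is in state p.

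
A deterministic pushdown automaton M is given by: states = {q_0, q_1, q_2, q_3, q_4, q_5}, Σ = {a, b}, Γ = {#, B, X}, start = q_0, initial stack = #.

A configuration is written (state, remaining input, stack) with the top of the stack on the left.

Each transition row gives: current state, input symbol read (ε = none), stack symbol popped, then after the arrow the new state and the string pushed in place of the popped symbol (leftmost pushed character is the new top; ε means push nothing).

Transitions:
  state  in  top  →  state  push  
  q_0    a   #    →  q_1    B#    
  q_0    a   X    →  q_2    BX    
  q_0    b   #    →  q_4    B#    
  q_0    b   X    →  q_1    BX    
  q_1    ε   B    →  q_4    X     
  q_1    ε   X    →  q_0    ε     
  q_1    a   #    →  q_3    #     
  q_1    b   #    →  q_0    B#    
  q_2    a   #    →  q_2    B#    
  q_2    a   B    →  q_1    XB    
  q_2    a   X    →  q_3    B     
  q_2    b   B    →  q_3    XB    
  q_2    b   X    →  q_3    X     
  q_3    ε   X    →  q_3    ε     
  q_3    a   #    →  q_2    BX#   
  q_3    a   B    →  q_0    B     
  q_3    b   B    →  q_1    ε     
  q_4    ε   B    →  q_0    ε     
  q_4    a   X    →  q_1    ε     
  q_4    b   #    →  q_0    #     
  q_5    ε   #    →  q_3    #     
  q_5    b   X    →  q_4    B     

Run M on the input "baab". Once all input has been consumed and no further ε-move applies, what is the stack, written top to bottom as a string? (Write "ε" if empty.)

B#

(q_0, baab, #) ⊢ (q_4, aab, B#) ⊢ (q_0, aab, #) ⊢ (q_1, ab, B#) ⊢ (q_4, ab, X#) ⊢ (q_1, b, #) ⊢ (q_0, ε, B#)
All input consumed in state q_0 with stack B#.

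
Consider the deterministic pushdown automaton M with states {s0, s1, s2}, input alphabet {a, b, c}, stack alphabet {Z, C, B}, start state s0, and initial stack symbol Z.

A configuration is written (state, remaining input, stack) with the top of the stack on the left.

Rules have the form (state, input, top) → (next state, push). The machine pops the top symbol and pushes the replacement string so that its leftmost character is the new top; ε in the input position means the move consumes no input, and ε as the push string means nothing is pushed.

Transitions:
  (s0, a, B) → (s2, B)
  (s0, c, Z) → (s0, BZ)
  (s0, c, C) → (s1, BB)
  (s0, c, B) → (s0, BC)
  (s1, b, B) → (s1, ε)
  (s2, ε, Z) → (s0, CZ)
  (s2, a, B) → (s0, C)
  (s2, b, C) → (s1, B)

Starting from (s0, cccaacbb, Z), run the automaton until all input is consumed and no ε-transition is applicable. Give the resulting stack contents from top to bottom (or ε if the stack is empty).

(s0, cccaacbb, Z)
  read c, top Z: go to s0, push BZ → (s0, ccaacbb, BZ)
  read c, top B: go to s0, push BC → (s0, caacbb, BCZ)
  read c, top B: go to s0, push BC → (s0, aacbb, BCCZ)
  read a, top B: go to s2, push B → (s2, acbb, BCCZ)
  read a, top B: go to s0, push C → (s0, cbb, CCCZ)
  read c, top C: go to s1, push BB → (s1, bb, BBCCZ)
  read b, top B: go to s1, push ε → (s1, b, BCCZ)
  read b, top B: go to s1, push ε → (s1, ε, CCZ)
All input consumed in state s1 with stack CCZ.

CCZ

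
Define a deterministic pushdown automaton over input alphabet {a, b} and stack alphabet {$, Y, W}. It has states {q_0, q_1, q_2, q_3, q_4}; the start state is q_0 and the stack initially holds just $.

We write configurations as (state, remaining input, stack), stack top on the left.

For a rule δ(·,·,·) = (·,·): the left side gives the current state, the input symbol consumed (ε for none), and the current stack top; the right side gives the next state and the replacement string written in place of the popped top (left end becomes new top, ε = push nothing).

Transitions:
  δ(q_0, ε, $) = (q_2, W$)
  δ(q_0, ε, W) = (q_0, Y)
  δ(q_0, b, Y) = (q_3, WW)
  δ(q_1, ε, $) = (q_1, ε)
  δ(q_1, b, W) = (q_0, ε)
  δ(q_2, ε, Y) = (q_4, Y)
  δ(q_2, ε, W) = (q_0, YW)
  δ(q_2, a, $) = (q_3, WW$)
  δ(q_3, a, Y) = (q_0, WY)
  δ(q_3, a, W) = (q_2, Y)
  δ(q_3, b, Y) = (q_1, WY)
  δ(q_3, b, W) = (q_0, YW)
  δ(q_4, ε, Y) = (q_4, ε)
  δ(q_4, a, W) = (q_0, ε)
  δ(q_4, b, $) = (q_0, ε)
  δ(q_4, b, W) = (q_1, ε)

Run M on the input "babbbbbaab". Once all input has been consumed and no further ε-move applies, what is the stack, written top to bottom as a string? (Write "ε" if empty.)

WWWW$

(q_0, babbbbbaab, $)
  ε-move, top $: go to q_2, push W$ → (q_2, babbbbbaab, W$)
  ε-move, top W: go to q_0, push YW → (q_0, babbbbbaab, YW$)
  read b, top Y: go to q_3, push WW → (q_3, abbbbbaab, WWW$)
  read a, top W: go to q_2, push Y → (q_2, bbbbbaab, YWW$)
  ε-move, top Y: go to q_4, push Y → (q_4, bbbbbaab, YWW$)
  ε-move, top Y: go to q_4, push ε → (q_4, bbbbbaab, WW$)
  read b, top W: go to q_1, push ε → (q_1, bbbbaab, W$)
  read b, top W: go to q_0, push ε → (q_0, bbbaab, $)
  ε-move, top $: go to q_2, push W$ → (q_2, bbbaab, W$)
  ε-move, top W: go to q_0, push YW → (q_0, bbbaab, YW$)
  read b, top Y: go to q_3, push WW → (q_3, bbaab, WWW$)
  read b, top W: go to q_0, push YW → (q_0, baab, YWWW$)
  read b, top Y: go to q_3, push WW → (q_3, aab, WWWWW$)
  read a, top W: go to q_2, push Y → (q_2, ab, YWWWW$)
  ε-move, top Y: go to q_4, push Y → (q_4, ab, YWWWW$)
  ε-move, top Y: go to q_4, push ε → (q_4, ab, WWWW$)
  read a, top W: go to q_0, push ε → (q_0, b, WWW$)
  ε-move, top W: go to q_0, push Y → (q_0, b, YWW$)
  read b, top Y: go to q_3, push WW → (q_3, ε, WWWW$)
All input consumed in state q_3 with stack WWWW$.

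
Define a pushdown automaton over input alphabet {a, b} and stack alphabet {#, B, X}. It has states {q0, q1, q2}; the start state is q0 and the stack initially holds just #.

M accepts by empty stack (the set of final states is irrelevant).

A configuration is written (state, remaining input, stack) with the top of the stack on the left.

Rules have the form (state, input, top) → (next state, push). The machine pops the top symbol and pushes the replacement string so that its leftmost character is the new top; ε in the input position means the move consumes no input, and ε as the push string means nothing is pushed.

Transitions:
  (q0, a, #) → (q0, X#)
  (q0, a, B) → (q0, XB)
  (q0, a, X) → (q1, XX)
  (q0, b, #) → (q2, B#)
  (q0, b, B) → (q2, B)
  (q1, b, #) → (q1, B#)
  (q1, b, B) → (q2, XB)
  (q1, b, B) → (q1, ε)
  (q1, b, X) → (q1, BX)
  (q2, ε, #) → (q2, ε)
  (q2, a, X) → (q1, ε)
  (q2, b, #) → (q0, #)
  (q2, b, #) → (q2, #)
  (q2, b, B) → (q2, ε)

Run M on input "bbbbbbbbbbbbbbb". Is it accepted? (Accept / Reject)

Accept

One accepting computation: (q0, bbbbbbbbbbbbbbb, #) ⊢ (q2, bbbbbbbbbbbbbb, B#) ⊢ (q2, bbbbbbbbbbbbb, #) ⊢ (q0, bbbbbbbbbbbb, #) ⊢ (q2, bbbbbbbbbbb, B#) ⊢ (q2, bbbbbbbbbb, #) ⊢ (q0, bbbbbbbbb, #) ⊢ (q2, bbbbbbbb, B#) ⊢ (q2, bbbbbbb, #) ⊢ (q0, bbbbbb, #) ⊢ (q2, bbbbb, B#) ⊢ (q2, bbbb, #) ⊢ (q0, bbb, #) ⊢ (q2, bb, B#) ⊢ (q2, b, #) ⊢ (q2, ε, #) ⊢ (q2, ε, ε)
All input consumed and the stack is empty.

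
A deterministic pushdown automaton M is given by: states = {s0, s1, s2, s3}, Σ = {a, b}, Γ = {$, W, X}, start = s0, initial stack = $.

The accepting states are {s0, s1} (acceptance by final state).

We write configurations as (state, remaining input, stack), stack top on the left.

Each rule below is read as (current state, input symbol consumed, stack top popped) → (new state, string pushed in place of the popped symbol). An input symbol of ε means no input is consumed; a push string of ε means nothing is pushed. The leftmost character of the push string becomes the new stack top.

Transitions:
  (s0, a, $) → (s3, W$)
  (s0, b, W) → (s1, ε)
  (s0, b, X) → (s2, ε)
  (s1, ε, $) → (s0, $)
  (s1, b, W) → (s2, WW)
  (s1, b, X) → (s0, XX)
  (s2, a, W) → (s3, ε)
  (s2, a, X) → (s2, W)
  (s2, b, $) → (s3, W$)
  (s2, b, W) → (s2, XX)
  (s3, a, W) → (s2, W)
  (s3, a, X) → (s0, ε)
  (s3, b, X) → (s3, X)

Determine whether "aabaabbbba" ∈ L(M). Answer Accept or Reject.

Accept

(s0, aabaabbbba, $) ⊢ (s3, abaabbbba, W$) ⊢ (s2, baabbbba, W$) ⊢ (s2, aabbbba, XX$) ⊢ (s2, abbbba, WX$) ⊢ (s3, bbbba, X$) ⊢ (s3, bbba, X$) ⊢ (s3, bba, X$) ⊢ (s3, ba, X$) ⊢ (s3, a, X$) ⊢ (s0, ε, $)
All input consumed; state s0 ∈ F.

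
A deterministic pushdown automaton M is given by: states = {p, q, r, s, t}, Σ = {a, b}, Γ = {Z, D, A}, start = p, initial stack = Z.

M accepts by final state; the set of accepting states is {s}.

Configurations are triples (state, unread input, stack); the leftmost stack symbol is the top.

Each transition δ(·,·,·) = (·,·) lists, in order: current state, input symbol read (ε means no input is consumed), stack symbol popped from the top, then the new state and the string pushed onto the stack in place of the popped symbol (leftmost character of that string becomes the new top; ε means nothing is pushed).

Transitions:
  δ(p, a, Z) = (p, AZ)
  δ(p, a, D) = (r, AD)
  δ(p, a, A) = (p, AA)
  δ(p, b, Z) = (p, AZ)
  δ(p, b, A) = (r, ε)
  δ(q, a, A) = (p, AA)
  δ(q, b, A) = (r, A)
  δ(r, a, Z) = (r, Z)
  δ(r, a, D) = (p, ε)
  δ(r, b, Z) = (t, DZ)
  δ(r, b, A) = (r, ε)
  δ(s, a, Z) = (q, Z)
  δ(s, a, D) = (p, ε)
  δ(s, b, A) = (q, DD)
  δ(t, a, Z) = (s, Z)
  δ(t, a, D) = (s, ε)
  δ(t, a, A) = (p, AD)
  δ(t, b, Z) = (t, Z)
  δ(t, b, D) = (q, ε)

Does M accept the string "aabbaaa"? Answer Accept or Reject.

(p, aabbaaa, Z) ⊢ (p, abbaaa, AZ) ⊢ (p, bbaaa, AAZ) ⊢ (r, baaa, AZ) ⊢ (r, aaa, Z) ⊢ (r, aa, Z) ⊢ (r, a, Z) ⊢ (r, ε, Z)
All input consumed; state r ∉ F and no further ε-move applies.

Reject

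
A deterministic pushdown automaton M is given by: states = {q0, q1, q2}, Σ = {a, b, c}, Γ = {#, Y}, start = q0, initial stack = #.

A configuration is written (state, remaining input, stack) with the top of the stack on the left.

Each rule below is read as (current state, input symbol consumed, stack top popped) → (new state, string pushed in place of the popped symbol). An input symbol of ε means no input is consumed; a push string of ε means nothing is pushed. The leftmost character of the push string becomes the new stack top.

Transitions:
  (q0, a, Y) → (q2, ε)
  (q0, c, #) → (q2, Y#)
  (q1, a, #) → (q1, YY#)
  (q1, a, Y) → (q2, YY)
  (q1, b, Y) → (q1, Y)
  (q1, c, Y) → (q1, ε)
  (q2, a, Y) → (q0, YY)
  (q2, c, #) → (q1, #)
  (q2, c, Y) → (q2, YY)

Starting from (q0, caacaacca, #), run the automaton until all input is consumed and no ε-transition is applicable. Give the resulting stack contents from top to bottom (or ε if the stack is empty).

YYYYY#

(q0, caacaacca, #)
  read c, top #: go to q2, push Y# → (q2, aacaacca, Y#)
  read a, top Y: go to q0, push YY → (q0, acaacca, YY#)
  read a, top Y: go to q2, push ε → (q2, caacca, Y#)
  read c, top Y: go to q2, push YY → (q2, aacca, YY#)
  read a, top Y: go to q0, push YY → (q0, acca, YYY#)
  read a, top Y: go to q2, push ε → (q2, cca, YY#)
  read c, top Y: go to q2, push YY → (q2, ca, YYY#)
  read c, top Y: go to q2, push YY → (q2, a, YYYY#)
  read a, top Y: go to q0, push YY → (q0, ε, YYYYY#)
All input consumed in state q0 with stack YYYYY#.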